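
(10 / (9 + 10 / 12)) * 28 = 1680 / 59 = 28.47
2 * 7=14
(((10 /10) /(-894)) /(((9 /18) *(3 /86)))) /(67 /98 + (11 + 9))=-8428 /2718207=-0.00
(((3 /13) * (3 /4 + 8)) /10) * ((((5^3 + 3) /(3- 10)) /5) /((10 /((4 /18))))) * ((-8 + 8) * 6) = 0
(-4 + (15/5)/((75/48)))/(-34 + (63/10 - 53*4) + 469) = -104/11465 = -0.01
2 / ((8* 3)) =1 / 12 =0.08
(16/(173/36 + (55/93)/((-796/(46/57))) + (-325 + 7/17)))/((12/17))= -1625950992/22939056187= -0.07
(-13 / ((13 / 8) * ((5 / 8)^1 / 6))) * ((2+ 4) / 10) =-1152 / 25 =-46.08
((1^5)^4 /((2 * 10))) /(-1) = -0.05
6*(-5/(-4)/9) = 5/6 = 0.83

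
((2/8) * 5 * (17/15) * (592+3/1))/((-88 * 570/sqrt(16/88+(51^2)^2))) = -2023 * sqrt(818589343)/1324224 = -43.71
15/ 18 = 5/ 6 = 0.83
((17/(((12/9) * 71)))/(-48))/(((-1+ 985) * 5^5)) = -17/13972800000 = -0.00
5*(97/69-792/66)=-3655/69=-52.97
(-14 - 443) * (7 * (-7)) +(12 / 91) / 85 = 173209867 / 7735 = 22393.00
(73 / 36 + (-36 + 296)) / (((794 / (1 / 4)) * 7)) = 9433 / 800352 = 0.01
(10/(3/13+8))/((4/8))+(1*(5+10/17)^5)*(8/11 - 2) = -11587177652730/1671171689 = -6933.57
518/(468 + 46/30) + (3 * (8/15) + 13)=552989/35215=15.70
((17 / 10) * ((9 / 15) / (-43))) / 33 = -17 / 23650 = -0.00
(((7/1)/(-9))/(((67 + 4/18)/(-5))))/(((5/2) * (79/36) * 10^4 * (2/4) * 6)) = 21/59743750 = 0.00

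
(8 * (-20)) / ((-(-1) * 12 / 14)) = -560 / 3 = -186.67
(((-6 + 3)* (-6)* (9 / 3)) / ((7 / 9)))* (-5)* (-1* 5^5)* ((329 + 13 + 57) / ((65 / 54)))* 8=37397700000 / 13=2876746153.85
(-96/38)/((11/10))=-480/209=-2.30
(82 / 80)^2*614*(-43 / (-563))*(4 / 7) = 28.15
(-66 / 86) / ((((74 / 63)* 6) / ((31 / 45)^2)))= -73997 / 1431900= -0.05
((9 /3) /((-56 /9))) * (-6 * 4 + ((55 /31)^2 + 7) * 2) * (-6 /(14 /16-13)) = 576720 /652519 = 0.88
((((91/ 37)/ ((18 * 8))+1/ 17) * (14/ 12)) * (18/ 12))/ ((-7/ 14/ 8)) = -48125/ 22644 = -2.13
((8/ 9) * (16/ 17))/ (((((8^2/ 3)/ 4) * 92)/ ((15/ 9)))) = 10/ 3519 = 0.00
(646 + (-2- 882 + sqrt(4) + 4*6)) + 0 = -212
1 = 1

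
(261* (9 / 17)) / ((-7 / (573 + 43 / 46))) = -3647997 / 322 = -11329.18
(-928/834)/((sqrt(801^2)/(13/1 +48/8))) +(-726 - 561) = -429888695/334017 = -1287.03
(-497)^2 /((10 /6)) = 741027 /5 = 148205.40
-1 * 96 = -96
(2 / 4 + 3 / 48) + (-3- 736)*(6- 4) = -23639 / 16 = -1477.44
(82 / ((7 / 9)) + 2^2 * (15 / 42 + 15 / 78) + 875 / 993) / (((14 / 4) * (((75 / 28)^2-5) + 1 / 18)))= 941286432 / 67716311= 13.90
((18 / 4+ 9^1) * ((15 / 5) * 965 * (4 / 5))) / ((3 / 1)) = 10422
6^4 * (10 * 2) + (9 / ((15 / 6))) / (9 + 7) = 1036809 / 40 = 25920.22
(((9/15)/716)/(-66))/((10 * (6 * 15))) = -1/70884000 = -0.00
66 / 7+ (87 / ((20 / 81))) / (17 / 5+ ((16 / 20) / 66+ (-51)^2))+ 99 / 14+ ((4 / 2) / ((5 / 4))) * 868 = 12079097923 / 8594560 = 1405.44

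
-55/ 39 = -1.41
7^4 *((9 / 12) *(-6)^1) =-21609 / 2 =-10804.50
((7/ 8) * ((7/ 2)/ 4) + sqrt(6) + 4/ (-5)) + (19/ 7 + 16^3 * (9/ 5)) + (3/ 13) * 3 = sqrt(6) + 42958827/ 5824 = 7378.62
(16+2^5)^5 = 254803968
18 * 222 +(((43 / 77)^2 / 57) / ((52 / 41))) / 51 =3581420494385 / 896251356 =3996.00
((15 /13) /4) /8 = 15 /416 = 0.04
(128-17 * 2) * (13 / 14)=611 / 7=87.29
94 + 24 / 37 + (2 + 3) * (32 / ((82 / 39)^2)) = 8137942 / 62197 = 130.84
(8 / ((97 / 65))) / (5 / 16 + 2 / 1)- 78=-271622 / 3589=-75.68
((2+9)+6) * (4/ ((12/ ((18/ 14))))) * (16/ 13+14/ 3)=3910/ 91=42.97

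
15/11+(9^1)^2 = 906/11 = 82.36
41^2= 1681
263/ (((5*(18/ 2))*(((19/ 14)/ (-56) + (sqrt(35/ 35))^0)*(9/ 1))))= 206192/ 309825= 0.67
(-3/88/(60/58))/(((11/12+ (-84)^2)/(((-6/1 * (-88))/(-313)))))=1044/132528895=0.00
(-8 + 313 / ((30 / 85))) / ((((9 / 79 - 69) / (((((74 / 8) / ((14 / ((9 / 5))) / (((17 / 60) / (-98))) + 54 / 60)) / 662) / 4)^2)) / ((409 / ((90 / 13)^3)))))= -148094700727494131 / 5581723770493408075953070080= -0.00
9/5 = 1.80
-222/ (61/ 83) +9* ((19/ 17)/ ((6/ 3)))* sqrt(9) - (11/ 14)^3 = -817982299/ 2845528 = -287.46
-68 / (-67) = 68 / 67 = 1.01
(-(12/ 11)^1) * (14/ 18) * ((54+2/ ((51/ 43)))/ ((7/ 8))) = -90880/ 1683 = -54.00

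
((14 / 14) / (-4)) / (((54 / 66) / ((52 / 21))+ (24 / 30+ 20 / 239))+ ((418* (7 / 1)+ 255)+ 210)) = -170885 / 2318714027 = -0.00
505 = 505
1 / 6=0.17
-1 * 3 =-3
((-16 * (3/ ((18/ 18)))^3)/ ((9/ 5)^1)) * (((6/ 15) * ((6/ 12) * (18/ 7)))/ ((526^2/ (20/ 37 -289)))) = 2305368/ 17914771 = 0.13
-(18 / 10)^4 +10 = -311 / 625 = -0.50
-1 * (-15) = 15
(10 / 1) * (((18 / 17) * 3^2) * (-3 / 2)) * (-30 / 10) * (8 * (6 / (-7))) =-349920 / 119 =-2940.50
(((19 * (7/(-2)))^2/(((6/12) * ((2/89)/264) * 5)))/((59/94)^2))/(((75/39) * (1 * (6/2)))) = 3978460301816/435125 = 9143258.38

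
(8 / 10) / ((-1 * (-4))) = 1 / 5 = 0.20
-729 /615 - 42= -8853 /205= -43.19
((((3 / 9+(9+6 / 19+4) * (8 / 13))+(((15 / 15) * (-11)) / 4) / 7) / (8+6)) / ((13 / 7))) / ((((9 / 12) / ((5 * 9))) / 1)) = 843905 / 44954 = 18.77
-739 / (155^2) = -739 / 24025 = -0.03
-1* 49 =-49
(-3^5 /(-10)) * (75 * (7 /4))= 25515 /8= 3189.38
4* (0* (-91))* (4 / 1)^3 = 0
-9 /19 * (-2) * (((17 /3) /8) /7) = 51 /532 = 0.10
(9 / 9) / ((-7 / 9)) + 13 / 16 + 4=395 / 112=3.53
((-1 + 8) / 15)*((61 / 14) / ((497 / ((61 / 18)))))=3721 / 268380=0.01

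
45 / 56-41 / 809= 34109 / 45304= 0.75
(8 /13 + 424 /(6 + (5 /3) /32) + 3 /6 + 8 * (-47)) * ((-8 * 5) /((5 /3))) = 55256436 /7553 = 7315.83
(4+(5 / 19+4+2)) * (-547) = -106665 / 19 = -5613.95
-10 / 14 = -5 / 7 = -0.71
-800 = -800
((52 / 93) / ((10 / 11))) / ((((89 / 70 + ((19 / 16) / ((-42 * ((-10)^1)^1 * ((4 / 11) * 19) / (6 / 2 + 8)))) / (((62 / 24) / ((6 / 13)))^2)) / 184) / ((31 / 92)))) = 2601142544 / 86736207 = 29.99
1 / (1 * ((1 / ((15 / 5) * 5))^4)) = 50625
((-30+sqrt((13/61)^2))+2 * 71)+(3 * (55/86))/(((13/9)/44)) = 5819225/34099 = 170.66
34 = 34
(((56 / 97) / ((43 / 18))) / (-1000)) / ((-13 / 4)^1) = 504 / 6777875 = 0.00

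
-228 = -228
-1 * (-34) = 34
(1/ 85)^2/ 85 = 1/ 614125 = 0.00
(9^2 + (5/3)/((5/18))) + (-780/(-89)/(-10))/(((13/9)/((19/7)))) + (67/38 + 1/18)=9286678/106533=87.17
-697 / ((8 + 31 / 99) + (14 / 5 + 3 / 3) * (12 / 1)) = -345015 / 26687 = -12.93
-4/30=-2/15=-0.13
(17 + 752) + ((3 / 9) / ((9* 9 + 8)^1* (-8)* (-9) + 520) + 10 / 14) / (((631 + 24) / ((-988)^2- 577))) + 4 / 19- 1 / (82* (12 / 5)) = 136082659003061 / 74234524560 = 1833.15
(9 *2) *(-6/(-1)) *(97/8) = 2619/2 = 1309.50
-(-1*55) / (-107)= -55 / 107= -0.51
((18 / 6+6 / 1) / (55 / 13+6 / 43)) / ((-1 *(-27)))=559 / 7329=0.08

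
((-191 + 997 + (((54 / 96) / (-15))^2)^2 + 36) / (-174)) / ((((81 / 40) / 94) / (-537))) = 120625.73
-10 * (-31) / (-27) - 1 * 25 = -985 / 27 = -36.48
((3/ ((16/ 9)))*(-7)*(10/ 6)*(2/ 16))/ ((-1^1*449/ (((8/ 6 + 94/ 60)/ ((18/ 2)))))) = 0.00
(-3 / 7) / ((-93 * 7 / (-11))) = -11 / 1519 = -0.01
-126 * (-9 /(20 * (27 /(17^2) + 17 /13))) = 304317 /7520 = 40.47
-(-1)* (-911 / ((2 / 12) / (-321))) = 1754586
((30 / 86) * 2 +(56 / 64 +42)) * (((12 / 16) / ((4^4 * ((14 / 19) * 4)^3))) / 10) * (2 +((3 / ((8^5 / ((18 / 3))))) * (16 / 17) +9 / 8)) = 16781294581077 / 10768900350279680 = 0.00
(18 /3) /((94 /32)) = 96 /47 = 2.04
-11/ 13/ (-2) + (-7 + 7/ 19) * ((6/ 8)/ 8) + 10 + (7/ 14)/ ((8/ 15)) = 5305/ 494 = 10.74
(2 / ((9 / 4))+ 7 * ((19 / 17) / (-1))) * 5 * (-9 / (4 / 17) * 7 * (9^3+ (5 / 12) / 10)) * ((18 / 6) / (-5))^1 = -4060944.34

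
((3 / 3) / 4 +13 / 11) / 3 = 21 / 44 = 0.48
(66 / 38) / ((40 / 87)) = 2871 / 760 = 3.78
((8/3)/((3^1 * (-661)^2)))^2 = 64/15462896779521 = 0.00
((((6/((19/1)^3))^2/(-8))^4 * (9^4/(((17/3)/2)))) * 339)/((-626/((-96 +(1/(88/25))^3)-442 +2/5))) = 80189921158194348027/1421077244582313506226915325884468435804160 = 0.00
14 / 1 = 14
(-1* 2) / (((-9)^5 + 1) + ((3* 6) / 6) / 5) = 10 / 295237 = 0.00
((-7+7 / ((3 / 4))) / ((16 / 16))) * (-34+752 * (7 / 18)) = 16282 / 27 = 603.04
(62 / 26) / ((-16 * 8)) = -31 / 1664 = -0.02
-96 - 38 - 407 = -541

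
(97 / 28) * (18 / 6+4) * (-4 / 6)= -16.17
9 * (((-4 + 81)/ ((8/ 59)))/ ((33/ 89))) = 110271/ 8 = 13783.88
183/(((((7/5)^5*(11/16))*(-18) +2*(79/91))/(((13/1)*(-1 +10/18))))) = 7216300000/442392789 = 16.31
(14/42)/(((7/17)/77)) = 62.33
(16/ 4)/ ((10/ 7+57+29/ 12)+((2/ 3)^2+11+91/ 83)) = 83664/ 1534943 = 0.05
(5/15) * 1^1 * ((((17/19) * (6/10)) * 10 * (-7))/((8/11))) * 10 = -6545/38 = -172.24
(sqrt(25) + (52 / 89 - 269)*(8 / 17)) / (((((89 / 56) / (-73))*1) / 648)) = 486220408128 / 134657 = 3610806.78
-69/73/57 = -0.02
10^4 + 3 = 10003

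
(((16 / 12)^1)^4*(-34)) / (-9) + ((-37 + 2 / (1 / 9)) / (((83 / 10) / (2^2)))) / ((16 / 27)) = -425021 / 121014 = -3.51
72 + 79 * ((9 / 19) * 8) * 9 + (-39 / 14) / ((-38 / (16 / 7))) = 2575596 / 931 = 2766.48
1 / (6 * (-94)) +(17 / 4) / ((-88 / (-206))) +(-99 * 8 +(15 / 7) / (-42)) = -951025865 / 1215984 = -782.10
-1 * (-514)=514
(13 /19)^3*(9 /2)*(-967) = -19120491 /13718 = -1393.82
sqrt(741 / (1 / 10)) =sqrt(7410) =86.08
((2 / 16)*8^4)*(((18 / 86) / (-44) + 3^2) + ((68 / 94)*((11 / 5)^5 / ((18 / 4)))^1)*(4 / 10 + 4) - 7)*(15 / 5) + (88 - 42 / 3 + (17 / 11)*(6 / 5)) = 61620716078596 / 1042078125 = 59132.53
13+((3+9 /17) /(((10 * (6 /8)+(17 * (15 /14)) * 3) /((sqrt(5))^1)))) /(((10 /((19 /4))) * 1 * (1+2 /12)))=13.05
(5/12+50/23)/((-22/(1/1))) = -65/552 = -0.12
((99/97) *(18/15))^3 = 209584584/114084125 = 1.84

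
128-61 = 67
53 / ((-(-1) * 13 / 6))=318 / 13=24.46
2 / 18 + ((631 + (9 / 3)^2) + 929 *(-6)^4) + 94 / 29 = 314407739 / 261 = 1204627.35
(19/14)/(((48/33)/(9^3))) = 680.18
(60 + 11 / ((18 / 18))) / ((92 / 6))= 213 / 46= 4.63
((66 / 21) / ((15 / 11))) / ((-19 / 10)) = -484 / 399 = -1.21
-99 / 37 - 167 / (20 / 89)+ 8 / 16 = -551541 / 740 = -745.33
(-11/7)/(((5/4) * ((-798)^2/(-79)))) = 869/5572035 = 0.00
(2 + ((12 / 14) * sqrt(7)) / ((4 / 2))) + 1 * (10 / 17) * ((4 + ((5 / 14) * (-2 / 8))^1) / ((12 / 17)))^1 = 3 * sqrt(7) / 7 + 589 / 112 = 6.39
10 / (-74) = -5 / 37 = -0.14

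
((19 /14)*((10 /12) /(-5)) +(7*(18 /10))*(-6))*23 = -732481 /420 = -1744.00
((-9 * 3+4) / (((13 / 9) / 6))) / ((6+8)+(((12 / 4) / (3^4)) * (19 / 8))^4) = -6.82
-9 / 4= -2.25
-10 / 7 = -1.43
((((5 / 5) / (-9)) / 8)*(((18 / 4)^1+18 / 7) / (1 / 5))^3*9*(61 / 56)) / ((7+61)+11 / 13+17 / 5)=-480904441875 / 5772849152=-83.30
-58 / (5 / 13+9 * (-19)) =0.34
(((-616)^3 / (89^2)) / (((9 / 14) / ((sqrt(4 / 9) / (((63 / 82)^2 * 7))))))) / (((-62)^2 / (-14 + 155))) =-1507549632512 / 5549207049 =-271.67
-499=-499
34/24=17/12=1.42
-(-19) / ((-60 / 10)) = -19 / 6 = -3.17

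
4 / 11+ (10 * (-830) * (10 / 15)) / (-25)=7316 / 33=221.70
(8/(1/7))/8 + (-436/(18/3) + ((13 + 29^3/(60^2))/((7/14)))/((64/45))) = -290753/7680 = -37.86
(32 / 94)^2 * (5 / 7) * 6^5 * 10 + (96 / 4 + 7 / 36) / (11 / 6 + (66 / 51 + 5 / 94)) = 9116817956527 / 1414678944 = 6444.44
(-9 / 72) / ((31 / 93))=-3 / 8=-0.38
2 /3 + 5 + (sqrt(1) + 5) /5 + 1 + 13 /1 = 313 /15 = 20.87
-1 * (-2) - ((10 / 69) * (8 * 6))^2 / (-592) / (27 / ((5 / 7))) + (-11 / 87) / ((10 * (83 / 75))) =35451882181 / 17808415758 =1.99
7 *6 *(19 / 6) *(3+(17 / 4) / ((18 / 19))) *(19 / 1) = 1362053 / 72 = 18917.40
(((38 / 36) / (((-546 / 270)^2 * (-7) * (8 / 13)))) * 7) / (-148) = 4275 / 1508416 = 0.00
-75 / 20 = -15 / 4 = -3.75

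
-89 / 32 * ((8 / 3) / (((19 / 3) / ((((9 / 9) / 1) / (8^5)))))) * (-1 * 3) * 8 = 267 / 311296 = 0.00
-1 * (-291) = 291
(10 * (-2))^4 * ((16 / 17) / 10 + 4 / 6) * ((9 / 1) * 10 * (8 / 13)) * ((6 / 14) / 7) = 4469760000 / 10829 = 412758.33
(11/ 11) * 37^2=1369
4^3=64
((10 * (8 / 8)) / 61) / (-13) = -10 / 793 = -0.01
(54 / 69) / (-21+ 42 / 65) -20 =-67750 / 3381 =-20.04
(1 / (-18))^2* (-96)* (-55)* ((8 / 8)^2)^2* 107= 47080 / 27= 1743.70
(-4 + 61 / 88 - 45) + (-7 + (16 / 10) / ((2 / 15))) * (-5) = -6451 / 88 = -73.31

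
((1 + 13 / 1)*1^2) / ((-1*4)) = -7 / 2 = -3.50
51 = 51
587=587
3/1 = 3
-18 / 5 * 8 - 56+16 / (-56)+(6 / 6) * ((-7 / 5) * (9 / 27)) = -8983 / 105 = -85.55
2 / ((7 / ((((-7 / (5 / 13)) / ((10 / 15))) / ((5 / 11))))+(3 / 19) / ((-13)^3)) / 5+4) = 13775190 / 27389731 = 0.50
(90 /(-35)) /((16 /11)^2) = -1089 /896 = -1.22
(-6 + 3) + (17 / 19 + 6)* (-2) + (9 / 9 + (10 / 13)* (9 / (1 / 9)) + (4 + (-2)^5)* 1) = 4574 / 247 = 18.52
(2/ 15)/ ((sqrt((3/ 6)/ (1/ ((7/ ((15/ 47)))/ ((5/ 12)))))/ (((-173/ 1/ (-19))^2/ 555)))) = 29929 *sqrt(658)/ 197750385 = 0.00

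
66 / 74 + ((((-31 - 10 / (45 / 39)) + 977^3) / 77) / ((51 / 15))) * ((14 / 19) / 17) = 154398.14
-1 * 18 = -18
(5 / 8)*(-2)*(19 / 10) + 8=45 / 8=5.62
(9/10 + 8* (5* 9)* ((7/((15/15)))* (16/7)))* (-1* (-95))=1094571/2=547285.50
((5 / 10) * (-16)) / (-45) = 8 / 45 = 0.18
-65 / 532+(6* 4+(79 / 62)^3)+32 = 1836768301 / 31697624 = 57.95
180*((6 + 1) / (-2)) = -630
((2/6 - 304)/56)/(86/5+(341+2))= -4555/302568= -0.02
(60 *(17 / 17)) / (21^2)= 20 / 147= 0.14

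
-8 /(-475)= 8 /475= 0.02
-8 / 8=-1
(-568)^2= 322624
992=992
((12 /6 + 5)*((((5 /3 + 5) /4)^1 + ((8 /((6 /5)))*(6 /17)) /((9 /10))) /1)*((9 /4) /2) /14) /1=655 /272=2.41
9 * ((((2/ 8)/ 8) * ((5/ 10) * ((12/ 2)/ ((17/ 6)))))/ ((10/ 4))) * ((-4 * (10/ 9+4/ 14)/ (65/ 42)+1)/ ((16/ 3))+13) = 1.49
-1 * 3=-3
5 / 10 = 1 / 2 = 0.50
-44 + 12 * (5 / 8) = -36.50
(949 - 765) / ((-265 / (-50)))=1840 / 53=34.72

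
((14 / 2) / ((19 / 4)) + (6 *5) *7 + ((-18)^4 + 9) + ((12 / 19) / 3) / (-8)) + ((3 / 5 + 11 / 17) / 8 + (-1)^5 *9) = 679511917 / 6460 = 105187.60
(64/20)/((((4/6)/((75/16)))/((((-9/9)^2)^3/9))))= 5/2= 2.50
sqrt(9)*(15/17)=45/17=2.65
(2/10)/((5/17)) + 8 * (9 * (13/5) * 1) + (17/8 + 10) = 40001/200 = 200.00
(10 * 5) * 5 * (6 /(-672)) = -125 /56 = -2.23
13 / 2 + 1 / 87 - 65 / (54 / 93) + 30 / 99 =-301828 / 2871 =-105.13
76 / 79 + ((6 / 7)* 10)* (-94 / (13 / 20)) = -8904284 / 7189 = -1238.60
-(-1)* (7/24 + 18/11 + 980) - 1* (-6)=260813/264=987.93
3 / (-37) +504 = 18645 / 37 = 503.92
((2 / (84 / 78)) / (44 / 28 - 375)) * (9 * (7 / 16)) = -819 / 41824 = -0.02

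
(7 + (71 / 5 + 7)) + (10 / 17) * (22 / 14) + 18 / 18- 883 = -507461 / 595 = -852.88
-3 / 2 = -1.50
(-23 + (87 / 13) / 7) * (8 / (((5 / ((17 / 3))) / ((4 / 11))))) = -1091264 / 15015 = -72.68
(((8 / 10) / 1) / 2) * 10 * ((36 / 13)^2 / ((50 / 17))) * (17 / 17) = 44064 / 4225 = 10.43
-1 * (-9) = 9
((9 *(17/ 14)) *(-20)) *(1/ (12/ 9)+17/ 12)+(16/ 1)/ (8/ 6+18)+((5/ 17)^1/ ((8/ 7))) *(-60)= -3369453/ 6902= -488.19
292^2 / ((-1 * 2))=-42632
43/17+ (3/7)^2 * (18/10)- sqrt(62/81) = 11912/4165- sqrt(62)/9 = 1.99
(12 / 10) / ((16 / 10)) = 3 / 4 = 0.75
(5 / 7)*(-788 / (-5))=788 / 7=112.57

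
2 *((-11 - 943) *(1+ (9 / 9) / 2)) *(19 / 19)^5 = -2862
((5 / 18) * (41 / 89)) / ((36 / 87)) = 5945 / 19224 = 0.31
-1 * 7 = -7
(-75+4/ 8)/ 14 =-149/ 28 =-5.32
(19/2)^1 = 19/2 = 9.50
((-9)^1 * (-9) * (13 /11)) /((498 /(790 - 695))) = 33345 /1826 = 18.26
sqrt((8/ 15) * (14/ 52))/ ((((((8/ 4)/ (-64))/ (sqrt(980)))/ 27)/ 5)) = -40320 * sqrt(273)/ 13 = -51245.83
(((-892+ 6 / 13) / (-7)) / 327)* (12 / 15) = 9272 / 29757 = 0.31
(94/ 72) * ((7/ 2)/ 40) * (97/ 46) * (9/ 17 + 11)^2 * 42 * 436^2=25490057755484/ 99705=255654759.09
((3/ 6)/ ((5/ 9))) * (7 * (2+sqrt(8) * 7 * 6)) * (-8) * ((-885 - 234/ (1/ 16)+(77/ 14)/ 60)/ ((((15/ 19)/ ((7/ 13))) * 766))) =517141639/ 1244750+10859974419 * sqrt(2)/ 622375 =25092.42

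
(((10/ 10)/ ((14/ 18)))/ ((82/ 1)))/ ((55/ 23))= 207/ 31570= 0.01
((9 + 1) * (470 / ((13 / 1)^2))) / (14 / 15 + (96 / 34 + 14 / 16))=9588000 / 1596881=6.00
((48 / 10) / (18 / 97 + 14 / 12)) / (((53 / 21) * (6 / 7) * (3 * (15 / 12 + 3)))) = 0.13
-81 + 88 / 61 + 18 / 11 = -52285 / 671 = -77.92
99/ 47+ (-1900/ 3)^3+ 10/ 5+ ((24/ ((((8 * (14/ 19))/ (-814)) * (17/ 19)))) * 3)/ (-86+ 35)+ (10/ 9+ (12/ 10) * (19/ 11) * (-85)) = -7173765044009314/ 28239057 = -254036990.12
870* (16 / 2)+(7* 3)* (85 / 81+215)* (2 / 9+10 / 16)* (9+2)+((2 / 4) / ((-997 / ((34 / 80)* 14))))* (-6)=238601478701 / 4845420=49242.68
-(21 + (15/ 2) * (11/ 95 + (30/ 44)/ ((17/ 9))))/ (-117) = 116423/ 554268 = 0.21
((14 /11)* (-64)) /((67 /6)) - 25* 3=-60651 /737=-82.29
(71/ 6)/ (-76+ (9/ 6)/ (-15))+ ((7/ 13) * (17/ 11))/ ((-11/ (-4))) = 528293/ 3591159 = 0.15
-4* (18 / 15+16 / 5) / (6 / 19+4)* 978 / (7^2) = -817608 / 10045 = -81.39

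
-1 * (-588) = 588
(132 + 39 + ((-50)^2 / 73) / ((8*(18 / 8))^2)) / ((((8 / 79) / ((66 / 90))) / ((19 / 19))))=219802253 / 177390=1239.09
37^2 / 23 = 1369 / 23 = 59.52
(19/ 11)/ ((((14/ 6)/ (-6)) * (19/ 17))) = -306/ 77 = -3.97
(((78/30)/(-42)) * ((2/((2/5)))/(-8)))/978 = 13/328608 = 0.00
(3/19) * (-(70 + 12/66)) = -2316/209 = -11.08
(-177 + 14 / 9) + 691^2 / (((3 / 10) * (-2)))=-7163794 / 9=-795977.11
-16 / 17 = -0.94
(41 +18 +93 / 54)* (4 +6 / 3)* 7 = 7651 / 3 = 2550.33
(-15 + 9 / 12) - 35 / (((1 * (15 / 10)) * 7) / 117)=-1617 / 4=-404.25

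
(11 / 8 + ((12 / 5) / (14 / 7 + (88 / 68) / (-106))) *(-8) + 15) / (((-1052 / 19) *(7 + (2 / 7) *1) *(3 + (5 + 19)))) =-21330407 / 34592663520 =-0.00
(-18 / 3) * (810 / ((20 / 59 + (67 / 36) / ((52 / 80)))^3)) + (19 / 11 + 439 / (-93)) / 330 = -10794339483502322551 / 72927466591322475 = -148.01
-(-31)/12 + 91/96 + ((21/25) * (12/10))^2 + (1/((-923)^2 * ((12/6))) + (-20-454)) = -199970178415647/425964500000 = -469.45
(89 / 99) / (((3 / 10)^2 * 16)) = 2225 / 3564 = 0.62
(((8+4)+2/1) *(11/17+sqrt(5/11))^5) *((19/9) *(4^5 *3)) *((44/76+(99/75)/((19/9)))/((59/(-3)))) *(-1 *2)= 46882191376384/2094289075+8998974193664 *sqrt(55)/2981282095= 44771.46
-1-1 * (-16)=15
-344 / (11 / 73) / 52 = -6278 / 143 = -43.90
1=1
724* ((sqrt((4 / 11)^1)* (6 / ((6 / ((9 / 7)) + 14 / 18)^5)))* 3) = 1539053136* sqrt(11) / 3107227739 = 1.64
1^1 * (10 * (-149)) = -1490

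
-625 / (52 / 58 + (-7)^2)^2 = -525625 / 2093809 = -0.25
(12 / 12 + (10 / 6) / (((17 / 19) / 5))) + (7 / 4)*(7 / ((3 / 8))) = 2192 / 51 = 42.98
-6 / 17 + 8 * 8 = 1082 / 17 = 63.65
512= 512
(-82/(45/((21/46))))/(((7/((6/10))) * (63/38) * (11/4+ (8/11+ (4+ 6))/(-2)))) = 68552/4165875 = 0.02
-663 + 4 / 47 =-662.91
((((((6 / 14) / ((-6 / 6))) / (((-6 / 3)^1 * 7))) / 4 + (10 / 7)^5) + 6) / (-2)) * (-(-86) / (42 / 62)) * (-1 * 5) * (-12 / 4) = -10715753725 / 941192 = -11385.30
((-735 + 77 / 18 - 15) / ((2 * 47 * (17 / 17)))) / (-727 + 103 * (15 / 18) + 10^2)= 13423 / 915654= 0.01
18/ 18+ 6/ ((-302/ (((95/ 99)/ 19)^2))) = 493292/ 493317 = 1.00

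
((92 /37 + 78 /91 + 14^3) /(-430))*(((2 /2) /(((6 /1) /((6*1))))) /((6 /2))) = -355781 /167055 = -2.13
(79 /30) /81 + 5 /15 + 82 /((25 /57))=187.33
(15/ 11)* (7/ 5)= 21/ 11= 1.91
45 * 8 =360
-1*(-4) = 4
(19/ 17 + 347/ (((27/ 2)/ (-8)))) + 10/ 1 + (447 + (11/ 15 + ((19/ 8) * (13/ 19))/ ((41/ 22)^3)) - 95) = 25066166063/ 158173695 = 158.47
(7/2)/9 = 7/18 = 0.39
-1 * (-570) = 570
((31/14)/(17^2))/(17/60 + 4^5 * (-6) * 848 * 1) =-930/632403360169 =-0.00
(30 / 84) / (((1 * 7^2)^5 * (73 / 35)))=25 / 41241386354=0.00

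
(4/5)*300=240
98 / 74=49 / 37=1.32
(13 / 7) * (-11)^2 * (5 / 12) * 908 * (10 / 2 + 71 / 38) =155325885 / 266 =583931.90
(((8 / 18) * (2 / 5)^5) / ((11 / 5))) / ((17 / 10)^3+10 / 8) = 1024 / 3050685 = 0.00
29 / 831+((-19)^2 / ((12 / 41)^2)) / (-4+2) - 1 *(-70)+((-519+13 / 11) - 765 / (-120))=-2236396187 / 877536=-2548.50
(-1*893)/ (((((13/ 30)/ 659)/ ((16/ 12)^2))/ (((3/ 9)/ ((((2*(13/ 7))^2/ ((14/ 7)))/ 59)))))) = -136105273360/ 19773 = -6883390.15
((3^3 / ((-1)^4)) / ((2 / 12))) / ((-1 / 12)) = -1944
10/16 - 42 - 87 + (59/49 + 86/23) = -1112861/9016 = -123.43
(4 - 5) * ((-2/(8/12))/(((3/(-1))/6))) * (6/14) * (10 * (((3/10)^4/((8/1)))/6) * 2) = -243/28000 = -0.01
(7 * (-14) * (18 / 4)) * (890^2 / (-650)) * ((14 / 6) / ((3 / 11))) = 59771866 / 13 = 4597835.85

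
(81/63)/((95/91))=117/95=1.23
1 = 1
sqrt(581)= 24.10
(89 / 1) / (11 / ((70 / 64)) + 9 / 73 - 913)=-227395 / 2306704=-0.10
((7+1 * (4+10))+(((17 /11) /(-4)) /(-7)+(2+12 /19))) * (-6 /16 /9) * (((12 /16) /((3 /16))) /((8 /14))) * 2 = -46205 /3344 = -13.82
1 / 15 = 0.07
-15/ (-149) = 15/ 149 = 0.10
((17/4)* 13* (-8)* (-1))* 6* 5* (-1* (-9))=119340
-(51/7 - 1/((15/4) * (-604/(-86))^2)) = -17429822/2394105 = -7.28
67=67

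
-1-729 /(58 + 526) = -1313 /584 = -2.25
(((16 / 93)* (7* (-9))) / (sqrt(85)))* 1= -336* sqrt(85) / 2635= -1.18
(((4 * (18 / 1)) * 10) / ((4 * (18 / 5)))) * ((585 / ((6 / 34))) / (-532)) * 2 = -623.12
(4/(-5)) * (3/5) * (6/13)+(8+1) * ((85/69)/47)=5043/351325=0.01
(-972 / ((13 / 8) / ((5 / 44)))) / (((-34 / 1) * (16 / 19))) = 23085 / 9724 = 2.37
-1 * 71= -71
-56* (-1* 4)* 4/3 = 896/3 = 298.67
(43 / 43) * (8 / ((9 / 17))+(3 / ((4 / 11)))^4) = 10708105 / 2304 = 4647.62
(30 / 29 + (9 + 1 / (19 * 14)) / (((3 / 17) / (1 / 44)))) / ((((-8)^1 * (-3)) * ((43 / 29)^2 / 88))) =64788755 / 17706024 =3.66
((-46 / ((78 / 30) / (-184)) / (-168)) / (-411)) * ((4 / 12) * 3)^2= 5290 / 112203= 0.05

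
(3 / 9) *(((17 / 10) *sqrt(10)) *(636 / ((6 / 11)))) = 9911 *sqrt(10) / 15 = 2089.42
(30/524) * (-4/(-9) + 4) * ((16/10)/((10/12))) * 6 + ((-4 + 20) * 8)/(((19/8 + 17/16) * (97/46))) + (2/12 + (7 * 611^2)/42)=130497742649/2096655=62240.92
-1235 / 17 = -72.65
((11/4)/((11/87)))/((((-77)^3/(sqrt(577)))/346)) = -15051* sqrt(577)/913066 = -0.40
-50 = -50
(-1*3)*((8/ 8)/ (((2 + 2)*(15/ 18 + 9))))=-9/ 118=-0.08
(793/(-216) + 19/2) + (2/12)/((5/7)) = 6547/1080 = 6.06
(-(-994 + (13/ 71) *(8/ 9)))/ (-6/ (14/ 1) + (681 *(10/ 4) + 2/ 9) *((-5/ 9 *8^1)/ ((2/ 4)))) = -40008906/ 609319373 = -0.07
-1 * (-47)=47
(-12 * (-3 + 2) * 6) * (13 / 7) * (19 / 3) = 5928 / 7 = 846.86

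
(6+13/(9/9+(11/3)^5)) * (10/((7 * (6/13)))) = 21036665/1129058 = 18.63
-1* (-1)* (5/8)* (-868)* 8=-4340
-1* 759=-759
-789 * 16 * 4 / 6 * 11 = -92576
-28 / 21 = -4 / 3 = -1.33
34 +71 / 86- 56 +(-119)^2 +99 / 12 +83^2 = 3618377 / 172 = 21037.08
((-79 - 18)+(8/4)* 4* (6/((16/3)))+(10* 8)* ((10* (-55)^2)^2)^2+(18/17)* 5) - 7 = 1138781555312499998475/17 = 66987150312499999910.29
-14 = -14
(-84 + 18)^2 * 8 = 34848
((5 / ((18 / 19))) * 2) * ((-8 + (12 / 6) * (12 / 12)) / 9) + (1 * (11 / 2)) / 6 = -661 / 108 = -6.12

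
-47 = -47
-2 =-2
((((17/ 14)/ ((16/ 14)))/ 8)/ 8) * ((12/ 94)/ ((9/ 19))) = 323/ 72192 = 0.00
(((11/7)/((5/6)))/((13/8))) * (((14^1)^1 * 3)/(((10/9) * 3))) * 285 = 270864/65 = 4167.14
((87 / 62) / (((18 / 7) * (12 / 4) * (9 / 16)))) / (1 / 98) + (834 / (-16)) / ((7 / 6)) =-913133 / 70308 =-12.99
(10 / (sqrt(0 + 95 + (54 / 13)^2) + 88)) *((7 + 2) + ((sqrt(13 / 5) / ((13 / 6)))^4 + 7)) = 12125696 / 6448825 - 137792 *sqrt(18971) / 83834725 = 1.65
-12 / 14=-6 / 7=-0.86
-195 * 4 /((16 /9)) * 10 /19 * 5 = -43875 /38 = -1154.61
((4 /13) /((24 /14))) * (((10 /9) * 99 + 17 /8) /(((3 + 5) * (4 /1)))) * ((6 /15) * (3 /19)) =0.04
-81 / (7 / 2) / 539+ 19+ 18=139439 / 3773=36.96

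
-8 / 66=-4 / 33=-0.12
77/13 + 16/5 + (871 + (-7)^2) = 60393/65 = 929.12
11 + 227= 238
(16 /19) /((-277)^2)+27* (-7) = -275533823 /1457851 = -189.00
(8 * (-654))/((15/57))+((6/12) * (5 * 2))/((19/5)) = -1888627/95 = -19880.28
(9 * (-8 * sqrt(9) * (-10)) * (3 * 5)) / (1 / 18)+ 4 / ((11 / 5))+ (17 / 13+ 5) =83398762 / 143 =583208.13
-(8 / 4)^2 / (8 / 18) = -9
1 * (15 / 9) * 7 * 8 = 280 / 3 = 93.33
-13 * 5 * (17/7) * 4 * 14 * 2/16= -1105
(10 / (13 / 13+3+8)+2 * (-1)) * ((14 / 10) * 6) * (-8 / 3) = 392 / 15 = 26.13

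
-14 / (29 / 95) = -1330 / 29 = -45.86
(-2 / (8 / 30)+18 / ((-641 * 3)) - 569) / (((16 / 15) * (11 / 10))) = -55431375 / 112816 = -491.34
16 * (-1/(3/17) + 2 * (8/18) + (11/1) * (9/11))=608/9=67.56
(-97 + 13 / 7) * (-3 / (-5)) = -1998 / 35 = -57.09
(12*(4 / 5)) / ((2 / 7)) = 168 / 5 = 33.60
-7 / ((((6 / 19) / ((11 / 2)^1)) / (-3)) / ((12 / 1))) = 4389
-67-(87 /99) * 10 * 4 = -3371 /33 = -102.15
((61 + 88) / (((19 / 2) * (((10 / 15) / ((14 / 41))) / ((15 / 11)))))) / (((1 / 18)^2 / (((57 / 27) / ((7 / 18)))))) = 8689680 / 451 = 19267.58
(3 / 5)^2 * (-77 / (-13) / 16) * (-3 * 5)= -2079 / 1040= -2.00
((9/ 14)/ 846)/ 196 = 1/ 257936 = 0.00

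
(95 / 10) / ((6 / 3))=19 / 4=4.75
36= 36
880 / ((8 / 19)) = 2090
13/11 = 1.18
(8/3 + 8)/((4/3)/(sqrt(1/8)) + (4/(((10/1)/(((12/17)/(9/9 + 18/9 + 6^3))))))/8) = -595680/4928259191 + 9856518400 * sqrt(2)/4928259191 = 2.83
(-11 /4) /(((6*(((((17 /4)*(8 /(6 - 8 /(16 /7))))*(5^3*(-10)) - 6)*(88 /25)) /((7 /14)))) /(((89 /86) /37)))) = 2225 /20779427328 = 0.00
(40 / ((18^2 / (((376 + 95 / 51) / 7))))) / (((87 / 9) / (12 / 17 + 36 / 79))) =14315600 / 17876673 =0.80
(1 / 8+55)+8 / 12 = 1339 / 24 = 55.79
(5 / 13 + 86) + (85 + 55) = 2943 / 13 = 226.38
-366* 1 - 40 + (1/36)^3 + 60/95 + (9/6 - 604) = -893439053/886464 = -1007.87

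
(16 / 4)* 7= 28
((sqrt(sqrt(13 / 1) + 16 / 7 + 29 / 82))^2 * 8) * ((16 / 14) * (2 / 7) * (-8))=-1024 * sqrt(13) / 49 - 775680 / 14063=-130.51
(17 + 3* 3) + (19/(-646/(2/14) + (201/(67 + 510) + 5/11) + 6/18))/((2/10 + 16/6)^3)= 177945458266469/6844103048869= 26.00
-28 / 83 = -0.34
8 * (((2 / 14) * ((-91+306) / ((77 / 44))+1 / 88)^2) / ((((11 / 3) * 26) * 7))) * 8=17185565907 / 83089006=206.83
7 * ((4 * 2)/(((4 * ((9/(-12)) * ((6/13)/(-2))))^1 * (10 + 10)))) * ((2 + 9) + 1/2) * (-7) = -14651/45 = -325.58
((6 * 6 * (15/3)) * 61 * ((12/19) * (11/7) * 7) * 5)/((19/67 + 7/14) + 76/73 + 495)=70888197600/92338841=767.70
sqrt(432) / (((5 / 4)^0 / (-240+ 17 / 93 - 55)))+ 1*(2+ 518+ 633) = 1153 - 109672*sqrt(3) / 31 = -4974.66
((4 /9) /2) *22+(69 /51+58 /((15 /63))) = 249.84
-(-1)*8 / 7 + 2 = 22 / 7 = 3.14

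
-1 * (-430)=430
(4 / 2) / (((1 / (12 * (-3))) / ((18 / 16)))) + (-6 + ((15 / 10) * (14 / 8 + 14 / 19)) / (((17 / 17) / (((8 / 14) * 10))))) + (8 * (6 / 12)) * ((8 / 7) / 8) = -8660 / 133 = -65.11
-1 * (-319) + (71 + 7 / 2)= 393.50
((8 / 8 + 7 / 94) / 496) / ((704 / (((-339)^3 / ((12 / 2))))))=-1311593373 / 65646592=-19.98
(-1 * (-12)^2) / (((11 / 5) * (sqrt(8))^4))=-45 / 44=-1.02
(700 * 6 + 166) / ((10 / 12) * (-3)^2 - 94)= -8732 / 173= -50.47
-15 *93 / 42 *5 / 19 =-2325 / 266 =-8.74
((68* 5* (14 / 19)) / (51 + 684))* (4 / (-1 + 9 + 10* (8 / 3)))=68 / 1729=0.04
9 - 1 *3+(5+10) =21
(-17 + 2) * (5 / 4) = -75 / 4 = -18.75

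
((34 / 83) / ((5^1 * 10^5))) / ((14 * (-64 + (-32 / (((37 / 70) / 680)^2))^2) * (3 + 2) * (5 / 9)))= 95582211 / 12726021663511602963322400000000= 0.00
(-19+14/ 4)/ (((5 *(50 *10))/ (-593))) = 18383/ 5000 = 3.68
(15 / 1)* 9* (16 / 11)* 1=2160 / 11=196.36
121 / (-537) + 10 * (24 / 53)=122467 / 28461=4.30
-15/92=-0.16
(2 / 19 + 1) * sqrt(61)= 21 * sqrt(61) / 19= 8.63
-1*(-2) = 2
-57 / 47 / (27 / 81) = -171 / 47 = -3.64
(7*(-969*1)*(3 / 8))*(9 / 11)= -183141 / 88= -2081.15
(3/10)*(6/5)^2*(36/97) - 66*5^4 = -500154306/12125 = -41249.84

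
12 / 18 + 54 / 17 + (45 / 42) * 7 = 1157 / 102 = 11.34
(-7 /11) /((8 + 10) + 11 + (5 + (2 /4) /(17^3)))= -68782 /3674935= -0.02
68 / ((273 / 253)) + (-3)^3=9833 / 273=36.02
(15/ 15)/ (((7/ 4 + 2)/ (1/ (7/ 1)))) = 0.04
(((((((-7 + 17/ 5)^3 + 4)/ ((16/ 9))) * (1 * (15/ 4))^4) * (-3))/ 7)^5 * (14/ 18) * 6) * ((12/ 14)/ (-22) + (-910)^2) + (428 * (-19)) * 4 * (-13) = 13986109323044410360350986397178300513329761/ 104076498538671898624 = 134382973288129650523943.60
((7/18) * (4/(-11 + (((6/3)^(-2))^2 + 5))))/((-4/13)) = 728/855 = 0.85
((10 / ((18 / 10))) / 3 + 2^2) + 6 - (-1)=347 / 27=12.85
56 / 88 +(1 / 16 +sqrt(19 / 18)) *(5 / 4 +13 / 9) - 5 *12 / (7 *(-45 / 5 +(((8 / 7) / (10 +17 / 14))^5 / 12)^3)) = 3287399236520774541395815723036854518471 / 1870872813033880287596236273524488366016 +97 *sqrt(38) / 216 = 4.53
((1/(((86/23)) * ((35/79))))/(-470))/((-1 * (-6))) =-1817/8488200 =-0.00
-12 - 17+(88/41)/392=-58250/2009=-28.99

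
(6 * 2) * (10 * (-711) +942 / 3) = -81552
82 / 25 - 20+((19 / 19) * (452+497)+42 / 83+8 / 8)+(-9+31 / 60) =23040037 / 24900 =925.30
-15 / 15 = -1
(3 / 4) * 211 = 633 / 4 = 158.25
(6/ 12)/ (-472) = -1/ 944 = -0.00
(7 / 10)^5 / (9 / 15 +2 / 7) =117649 / 620000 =0.19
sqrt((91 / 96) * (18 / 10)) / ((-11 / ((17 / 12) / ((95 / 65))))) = -221 * sqrt(2730) / 100320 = -0.12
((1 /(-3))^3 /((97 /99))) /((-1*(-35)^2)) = 11 /356475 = 0.00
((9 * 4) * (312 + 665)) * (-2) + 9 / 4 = -281367 / 4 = -70341.75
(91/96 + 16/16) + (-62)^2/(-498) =-45983/7968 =-5.77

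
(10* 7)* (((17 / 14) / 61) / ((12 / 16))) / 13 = 340 / 2379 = 0.14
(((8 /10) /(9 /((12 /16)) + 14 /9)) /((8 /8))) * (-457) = -8226 /305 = -26.97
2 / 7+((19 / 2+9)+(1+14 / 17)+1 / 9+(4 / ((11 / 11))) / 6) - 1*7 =30817 / 2142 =14.39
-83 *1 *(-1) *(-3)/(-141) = 83/47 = 1.77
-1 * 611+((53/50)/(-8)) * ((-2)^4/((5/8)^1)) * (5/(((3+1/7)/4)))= -173961/275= -632.59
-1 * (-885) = 885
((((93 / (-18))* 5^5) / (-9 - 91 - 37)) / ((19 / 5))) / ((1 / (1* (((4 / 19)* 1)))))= 968750 / 148371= 6.53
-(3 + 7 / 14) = -7 / 2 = -3.50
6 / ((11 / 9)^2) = 486 / 121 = 4.02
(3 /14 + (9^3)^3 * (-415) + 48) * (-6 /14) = 6752739121245 /98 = 68905501237.19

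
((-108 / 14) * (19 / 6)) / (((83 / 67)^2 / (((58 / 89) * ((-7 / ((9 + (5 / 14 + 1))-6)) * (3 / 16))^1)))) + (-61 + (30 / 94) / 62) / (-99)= 80725726094071 / 21578972626332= 3.74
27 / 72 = 3 / 8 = 0.38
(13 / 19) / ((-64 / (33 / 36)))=-143 / 14592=-0.01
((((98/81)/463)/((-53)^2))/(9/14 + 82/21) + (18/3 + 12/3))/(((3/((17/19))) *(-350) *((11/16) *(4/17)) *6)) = -19383299811418/2207784631454325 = -0.01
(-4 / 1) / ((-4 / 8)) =8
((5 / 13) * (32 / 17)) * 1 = 160 / 221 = 0.72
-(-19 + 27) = -8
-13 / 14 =-0.93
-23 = -23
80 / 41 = 1.95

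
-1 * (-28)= 28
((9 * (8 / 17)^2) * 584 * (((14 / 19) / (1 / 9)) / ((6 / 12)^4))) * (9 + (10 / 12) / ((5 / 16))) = 7911751680 / 5491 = 1440858.07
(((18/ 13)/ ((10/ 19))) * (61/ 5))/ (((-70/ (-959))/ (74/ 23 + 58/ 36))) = 317407217/ 149500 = 2123.13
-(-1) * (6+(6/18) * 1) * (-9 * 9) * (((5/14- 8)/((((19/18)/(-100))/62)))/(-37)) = 161206200/259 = 622417.76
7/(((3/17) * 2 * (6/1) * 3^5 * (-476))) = -1/34992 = -0.00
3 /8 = 0.38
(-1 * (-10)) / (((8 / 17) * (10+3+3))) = 85 / 64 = 1.33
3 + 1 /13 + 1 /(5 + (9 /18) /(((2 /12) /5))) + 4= 1853 /260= 7.13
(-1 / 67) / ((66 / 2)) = -1 / 2211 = -0.00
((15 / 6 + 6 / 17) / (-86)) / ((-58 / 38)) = 1843 / 84796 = 0.02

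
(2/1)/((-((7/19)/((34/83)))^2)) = -834632/337561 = -2.47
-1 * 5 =-5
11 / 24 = 0.46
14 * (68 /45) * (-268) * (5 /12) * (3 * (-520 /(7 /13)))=61597120 /9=6844124.44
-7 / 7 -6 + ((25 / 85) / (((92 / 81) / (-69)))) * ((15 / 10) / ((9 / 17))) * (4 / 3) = -149 / 2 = -74.50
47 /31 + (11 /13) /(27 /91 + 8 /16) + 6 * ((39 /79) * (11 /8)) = 9447189 /1420420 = 6.65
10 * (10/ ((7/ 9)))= 900/ 7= 128.57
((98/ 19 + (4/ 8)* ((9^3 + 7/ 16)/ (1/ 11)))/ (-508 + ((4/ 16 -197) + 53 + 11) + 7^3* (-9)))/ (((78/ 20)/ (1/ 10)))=-62625/ 2266472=-0.03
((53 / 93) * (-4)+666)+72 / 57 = 1175026 / 1767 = 664.98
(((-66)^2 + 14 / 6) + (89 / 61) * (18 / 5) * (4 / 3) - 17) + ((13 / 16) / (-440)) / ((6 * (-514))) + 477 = 1278128367877 / 264878592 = 4825.34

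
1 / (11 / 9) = 9 / 11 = 0.82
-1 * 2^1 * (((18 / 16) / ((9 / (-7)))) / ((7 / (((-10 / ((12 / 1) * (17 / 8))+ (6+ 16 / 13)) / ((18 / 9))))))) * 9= 6801 / 884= 7.69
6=6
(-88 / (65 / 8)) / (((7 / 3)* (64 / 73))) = -2409 / 455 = -5.29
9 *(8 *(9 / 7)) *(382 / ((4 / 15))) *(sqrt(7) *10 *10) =92826000 *sqrt(7) / 7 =35084930.17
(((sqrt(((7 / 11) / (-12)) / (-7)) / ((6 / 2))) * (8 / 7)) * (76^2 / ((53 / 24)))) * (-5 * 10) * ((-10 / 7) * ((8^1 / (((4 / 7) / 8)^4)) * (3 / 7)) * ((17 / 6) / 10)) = 70384025600 * sqrt(33) / 1749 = 231175211.19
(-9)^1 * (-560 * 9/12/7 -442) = 4518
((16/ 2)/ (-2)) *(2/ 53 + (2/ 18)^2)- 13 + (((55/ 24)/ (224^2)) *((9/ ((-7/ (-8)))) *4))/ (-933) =-1547533608787/ 117234480384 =-13.20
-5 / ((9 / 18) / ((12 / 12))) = -10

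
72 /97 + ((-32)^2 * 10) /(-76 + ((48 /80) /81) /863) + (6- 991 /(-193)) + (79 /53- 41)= -1426484183491583 /8785429950727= -162.37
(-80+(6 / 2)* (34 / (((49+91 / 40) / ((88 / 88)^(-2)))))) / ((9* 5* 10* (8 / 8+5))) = -1600 / 55377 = -0.03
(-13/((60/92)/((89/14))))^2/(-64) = -708145321/2822400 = -250.90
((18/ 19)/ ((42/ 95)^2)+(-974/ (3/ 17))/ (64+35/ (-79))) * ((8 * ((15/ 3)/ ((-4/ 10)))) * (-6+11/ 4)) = -26647.98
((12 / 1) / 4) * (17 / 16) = 51 / 16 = 3.19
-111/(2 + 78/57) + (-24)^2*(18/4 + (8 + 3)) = 569283/64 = 8895.05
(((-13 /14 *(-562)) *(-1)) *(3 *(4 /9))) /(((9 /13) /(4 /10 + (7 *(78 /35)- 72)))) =1519648 /27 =56283.26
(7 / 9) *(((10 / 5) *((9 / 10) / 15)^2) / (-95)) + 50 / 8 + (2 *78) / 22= 34852971 / 2612500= 13.34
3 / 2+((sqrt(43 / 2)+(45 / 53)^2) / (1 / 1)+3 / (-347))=4312665 / 1949446+sqrt(86) / 2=6.85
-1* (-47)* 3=141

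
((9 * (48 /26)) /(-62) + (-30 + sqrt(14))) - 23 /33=-411803 /13299 + sqrt(14)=-27.22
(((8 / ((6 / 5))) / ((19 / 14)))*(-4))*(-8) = 8960 / 57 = 157.19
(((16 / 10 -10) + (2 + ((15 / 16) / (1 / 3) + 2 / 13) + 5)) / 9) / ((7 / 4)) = 181 / 1820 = 0.10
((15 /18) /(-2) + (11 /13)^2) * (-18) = -5.39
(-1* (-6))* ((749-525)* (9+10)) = 25536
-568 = -568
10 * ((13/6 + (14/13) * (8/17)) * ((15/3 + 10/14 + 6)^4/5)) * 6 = 320554327840/530621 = 604111.65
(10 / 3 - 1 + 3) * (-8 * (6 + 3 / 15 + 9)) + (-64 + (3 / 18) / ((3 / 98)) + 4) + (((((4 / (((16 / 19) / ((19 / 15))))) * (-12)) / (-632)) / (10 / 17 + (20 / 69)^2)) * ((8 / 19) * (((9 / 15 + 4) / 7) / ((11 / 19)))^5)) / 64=-73622555157299397049347761 / 104713325573465070000000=-703.09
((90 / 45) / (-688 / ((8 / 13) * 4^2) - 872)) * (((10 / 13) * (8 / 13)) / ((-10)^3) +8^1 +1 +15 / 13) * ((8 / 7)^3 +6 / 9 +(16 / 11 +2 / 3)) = -33255902336 / 360344609625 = -0.09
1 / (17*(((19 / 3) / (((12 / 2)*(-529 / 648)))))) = -529 / 11628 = -0.05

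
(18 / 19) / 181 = 18 / 3439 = 0.01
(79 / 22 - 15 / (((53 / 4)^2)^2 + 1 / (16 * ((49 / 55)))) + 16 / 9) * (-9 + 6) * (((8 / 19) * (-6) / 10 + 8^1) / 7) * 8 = -1209852001659008 / 8484692983305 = -142.59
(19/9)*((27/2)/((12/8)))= 19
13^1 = 13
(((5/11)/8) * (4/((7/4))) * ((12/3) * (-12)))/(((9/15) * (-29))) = 800/2233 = 0.36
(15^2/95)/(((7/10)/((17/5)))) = 1530/133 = 11.50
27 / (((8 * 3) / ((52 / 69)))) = 0.85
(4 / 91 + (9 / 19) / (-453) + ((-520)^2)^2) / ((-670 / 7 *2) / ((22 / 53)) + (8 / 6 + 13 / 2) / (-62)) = -158501896.23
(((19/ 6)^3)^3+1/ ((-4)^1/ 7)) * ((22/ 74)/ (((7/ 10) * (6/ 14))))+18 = 17756921017909/ 559312128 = 31747.78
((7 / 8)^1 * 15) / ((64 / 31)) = 3255 / 512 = 6.36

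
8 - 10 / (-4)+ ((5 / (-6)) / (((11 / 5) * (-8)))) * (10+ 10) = 1511 / 132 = 11.45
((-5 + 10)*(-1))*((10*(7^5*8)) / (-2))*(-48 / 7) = -23049600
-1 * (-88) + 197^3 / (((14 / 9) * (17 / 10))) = 344052257 / 119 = 2891195.44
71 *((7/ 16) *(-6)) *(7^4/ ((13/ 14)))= -481908.40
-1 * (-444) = 444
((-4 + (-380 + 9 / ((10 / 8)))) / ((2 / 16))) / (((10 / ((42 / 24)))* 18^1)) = -2198 / 75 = -29.31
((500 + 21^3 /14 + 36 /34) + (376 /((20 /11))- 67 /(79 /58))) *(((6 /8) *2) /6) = 17729869 /53720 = 330.04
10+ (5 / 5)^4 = 11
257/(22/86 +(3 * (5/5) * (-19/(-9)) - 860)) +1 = 76937/110090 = 0.70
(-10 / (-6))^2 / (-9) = -25 / 81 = -0.31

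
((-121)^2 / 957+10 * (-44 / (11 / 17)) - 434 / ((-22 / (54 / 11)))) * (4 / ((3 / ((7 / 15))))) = -167379604 / 473715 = -353.33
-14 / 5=-2.80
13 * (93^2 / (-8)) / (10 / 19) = -2136303 / 80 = -26703.79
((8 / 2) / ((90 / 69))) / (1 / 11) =33.73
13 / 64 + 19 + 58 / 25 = 34437 / 1600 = 21.52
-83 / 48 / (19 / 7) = -581 / 912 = -0.64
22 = 22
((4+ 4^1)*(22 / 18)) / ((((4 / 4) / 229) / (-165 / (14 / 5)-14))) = -10287596 / 63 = -163295.17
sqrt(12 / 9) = 2*sqrt(3) / 3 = 1.15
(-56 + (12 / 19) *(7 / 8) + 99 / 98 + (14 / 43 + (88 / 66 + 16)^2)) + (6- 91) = 58127746 / 360297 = 161.33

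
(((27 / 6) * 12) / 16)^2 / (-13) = -729 / 832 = -0.88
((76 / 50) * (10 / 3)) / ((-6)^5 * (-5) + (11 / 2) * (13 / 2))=304 / 2334945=0.00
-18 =-18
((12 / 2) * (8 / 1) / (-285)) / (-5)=16 / 475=0.03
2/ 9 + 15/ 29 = 193/ 261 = 0.74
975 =975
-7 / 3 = -2.33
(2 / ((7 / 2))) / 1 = 4 / 7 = 0.57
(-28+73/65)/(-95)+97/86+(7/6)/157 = 177369941/125062275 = 1.42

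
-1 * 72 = -72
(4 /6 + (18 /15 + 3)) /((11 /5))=73 /33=2.21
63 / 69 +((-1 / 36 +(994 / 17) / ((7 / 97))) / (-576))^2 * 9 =5944828680743 / 317565370368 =18.72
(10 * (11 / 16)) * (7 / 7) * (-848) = -5830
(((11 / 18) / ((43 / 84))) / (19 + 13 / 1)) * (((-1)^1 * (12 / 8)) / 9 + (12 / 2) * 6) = 385 / 288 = 1.34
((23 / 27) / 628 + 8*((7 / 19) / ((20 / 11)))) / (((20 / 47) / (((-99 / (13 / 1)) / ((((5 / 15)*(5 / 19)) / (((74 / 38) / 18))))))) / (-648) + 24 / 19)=449927106849 / 350318819420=1.28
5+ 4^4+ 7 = 268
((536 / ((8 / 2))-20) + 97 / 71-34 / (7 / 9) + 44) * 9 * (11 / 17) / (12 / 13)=24658491 / 33796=729.63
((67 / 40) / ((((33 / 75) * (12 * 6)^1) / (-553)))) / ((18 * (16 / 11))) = -185255 / 165888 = -1.12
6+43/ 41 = 289/ 41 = 7.05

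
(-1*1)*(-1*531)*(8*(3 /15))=849.60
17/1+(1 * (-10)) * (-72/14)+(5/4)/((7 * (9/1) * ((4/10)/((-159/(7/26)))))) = 23011/588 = 39.13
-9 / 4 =-2.25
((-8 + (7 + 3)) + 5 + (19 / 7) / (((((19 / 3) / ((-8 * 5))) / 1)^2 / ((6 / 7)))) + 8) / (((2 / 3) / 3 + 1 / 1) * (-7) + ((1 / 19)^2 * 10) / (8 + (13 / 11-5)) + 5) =-394735545 / 12994849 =-30.38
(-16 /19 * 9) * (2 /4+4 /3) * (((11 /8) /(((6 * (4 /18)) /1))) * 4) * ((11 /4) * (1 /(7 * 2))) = -11.26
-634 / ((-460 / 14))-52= -3761 / 115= -32.70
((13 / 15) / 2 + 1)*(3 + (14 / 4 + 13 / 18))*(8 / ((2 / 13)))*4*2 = 116272 / 27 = 4306.37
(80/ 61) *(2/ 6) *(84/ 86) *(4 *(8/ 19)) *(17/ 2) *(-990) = -301593600/ 49837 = -6051.60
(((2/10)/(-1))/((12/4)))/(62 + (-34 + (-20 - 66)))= 1/870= 0.00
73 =73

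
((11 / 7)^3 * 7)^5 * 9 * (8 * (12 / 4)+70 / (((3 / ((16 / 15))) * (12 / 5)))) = 3876486301217724128 / 847425747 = 4574425918.66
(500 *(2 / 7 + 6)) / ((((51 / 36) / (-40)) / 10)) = -887394.96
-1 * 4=-4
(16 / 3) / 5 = 16 / 15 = 1.07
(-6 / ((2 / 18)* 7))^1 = -54 / 7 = -7.71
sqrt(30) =5.48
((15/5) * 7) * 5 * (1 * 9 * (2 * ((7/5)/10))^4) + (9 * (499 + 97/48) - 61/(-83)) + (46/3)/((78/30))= 18295638811763/4046250000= 4521.63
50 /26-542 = -7021 /13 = -540.08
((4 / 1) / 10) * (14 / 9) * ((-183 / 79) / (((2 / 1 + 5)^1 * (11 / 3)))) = -244 / 4345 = -0.06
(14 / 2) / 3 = 7 / 3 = 2.33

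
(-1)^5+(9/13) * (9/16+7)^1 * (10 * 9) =48901/104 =470.20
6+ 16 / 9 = 70 / 9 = 7.78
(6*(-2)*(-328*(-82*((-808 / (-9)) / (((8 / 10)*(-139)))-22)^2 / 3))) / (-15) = 87581447382016 / 23475015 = 3730836.70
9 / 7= 1.29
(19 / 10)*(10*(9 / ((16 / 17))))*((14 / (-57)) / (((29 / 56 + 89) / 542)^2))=-13703503072 / 8376723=-1635.90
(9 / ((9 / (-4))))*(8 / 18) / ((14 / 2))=-16 / 63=-0.25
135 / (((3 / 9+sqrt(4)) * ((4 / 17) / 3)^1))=20655 / 28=737.68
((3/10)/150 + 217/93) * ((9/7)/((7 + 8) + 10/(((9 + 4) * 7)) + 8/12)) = 409851/2153500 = 0.19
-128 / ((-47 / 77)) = 9856 / 47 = 209.70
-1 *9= -9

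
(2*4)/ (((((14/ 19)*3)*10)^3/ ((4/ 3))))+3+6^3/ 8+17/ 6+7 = 138339617/ 3472875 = 39.83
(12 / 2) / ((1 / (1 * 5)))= 30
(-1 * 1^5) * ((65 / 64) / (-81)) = 65 / 5184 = 0.01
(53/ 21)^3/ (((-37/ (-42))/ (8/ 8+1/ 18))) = 2828663/ 146853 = 19.26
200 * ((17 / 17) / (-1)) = -200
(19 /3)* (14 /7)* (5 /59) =190 /177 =1.07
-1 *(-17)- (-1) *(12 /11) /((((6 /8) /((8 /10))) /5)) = 22.82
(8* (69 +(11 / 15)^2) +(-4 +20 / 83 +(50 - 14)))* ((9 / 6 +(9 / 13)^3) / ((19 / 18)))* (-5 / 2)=-2553.40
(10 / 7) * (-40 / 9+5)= 50 / 63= 0.79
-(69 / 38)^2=-4761 / 1444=-3.30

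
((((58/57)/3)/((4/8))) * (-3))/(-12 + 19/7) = 812/3705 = 0.22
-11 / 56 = -0.20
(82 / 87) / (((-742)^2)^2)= 41 / 13185751237176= 0.00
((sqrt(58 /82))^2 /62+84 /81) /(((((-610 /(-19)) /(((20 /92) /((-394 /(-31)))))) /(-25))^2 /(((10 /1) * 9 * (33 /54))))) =27681952684375 /2706109672424544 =0.01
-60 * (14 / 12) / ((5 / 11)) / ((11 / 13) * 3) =-182 / 3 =-60.67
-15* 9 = -135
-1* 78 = -78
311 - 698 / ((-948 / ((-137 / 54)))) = 309.13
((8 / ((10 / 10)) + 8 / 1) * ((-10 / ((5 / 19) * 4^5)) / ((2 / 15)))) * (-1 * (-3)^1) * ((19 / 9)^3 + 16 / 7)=-5669315 / 36288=-156.23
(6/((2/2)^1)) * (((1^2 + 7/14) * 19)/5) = 171/5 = 34.20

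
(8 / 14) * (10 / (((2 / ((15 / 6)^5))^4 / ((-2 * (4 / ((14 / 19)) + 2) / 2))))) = -6198883056640625 / 25690112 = -241294512.72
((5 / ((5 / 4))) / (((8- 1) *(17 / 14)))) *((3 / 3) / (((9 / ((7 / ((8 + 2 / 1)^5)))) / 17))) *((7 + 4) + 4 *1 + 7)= 77 / 56250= 0.00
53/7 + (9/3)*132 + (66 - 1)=3280/7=468.57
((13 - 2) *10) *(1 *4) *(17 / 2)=3740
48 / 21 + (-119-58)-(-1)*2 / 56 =-174.68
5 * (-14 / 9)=-70 / 9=-7.78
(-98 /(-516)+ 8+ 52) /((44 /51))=263993 /3784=69.77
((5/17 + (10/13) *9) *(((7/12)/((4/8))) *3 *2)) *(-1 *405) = -4521825/221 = -20460.75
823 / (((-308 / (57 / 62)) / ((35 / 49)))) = -234555 / 133672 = -1.75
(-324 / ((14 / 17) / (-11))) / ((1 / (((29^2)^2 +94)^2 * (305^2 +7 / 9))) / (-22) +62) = 279205863831756279000000 / 3999978375354268999937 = 69.80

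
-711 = -711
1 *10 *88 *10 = 8800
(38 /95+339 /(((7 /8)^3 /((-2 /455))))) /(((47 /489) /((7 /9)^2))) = -9281546 /808353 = -11.48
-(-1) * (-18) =-18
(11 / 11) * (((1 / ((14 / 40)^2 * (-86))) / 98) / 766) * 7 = -50 / 5648867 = -0.00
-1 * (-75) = 75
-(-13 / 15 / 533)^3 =1 / 232608375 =0.00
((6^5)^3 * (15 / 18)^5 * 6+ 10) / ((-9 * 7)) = -161962971430 / 9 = -17995885714.44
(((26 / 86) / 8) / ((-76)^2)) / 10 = 13 / 19869440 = 0.00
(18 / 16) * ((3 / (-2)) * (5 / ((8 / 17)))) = -2295 / 128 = -17.93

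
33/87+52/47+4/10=12851/6815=1.89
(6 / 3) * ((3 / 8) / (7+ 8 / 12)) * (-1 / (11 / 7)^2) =-441 / 11132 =-0.04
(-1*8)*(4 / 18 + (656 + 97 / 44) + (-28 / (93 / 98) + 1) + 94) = -17773718 / 3069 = -5791.37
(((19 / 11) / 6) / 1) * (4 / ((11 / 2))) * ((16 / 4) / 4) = 76 / 363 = 0.21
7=7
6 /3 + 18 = 20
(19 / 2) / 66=19 / 132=0.14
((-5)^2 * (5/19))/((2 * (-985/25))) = -625/7486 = -0.08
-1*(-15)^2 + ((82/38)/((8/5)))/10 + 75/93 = -2111529/9424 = -224.06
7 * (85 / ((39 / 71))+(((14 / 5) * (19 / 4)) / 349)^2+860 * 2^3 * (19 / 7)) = 131803.22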